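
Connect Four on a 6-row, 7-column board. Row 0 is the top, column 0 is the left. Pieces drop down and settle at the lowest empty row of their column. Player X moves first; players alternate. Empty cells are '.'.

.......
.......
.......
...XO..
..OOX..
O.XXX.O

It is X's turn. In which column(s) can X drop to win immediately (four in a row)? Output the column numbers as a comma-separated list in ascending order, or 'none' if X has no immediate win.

col 0: drop X → no win
col 1: drop X → WIN!
col 2: drop X → no win
col 3: drop X → no win
col 4: drop X → no win
col 5: drop X → WIN!
col 6: drop X → no win

Answer: 1,5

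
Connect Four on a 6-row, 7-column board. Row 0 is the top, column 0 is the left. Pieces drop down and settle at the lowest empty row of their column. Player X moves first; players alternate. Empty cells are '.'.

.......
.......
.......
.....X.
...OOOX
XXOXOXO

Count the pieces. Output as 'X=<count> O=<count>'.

X=6 O=6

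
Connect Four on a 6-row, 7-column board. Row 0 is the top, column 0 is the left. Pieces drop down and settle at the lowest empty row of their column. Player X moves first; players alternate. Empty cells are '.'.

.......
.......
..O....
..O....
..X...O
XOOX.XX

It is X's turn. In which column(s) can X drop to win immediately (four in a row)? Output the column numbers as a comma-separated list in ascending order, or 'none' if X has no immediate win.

col 0: drop X → no win
col 1: drop X → no win
col 2: drop X → no win
col 3: drop X → no win
col 4: drop X → WIN!
col 5: drop X → no win
col 6: drop X → no win

Answer: 4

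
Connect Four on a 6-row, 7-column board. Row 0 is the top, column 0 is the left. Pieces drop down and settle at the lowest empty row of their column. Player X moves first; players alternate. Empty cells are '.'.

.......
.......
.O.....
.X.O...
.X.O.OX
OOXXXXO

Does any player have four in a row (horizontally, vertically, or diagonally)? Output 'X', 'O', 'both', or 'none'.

X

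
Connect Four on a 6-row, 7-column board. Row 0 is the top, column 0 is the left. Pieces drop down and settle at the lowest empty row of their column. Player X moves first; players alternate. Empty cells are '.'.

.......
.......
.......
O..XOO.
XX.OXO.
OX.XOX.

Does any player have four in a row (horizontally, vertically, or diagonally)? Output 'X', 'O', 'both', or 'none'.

none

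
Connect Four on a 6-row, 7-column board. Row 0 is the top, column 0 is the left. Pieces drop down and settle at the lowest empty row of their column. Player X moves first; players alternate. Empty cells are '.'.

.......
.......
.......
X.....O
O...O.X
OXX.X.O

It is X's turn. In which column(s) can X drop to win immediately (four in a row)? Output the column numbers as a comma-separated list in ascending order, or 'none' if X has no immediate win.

Answer: 3

Derivation:
col 0: drop X → no win
col 1: drop X → no win
col 2: drop X → no win
col 3: drop X → WIN!
col 4: drop X → no win
col 5: drop X → no win
col 6: drop X → no win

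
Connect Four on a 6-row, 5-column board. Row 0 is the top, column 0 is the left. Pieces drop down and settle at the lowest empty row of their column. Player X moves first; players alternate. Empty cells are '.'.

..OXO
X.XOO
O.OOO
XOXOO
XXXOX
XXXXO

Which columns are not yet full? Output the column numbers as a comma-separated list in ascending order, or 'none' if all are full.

col 0: top cell = '.' → open
col 1: top cell = '.' → open
col 2: top cell = 'O' → FULL
col 3: top cell = 'X' → FULL
col 4: top cell = 'O' → FULL

Answer: 0,1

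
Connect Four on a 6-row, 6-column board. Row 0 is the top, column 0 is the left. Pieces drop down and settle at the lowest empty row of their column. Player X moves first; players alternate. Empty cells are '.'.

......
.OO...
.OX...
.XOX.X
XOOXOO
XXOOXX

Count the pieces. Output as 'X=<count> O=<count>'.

X=10 O=10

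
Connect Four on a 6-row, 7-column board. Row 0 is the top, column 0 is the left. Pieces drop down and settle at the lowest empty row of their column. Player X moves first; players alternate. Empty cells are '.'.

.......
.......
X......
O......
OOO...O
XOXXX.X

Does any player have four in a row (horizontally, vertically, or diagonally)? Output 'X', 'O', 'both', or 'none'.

none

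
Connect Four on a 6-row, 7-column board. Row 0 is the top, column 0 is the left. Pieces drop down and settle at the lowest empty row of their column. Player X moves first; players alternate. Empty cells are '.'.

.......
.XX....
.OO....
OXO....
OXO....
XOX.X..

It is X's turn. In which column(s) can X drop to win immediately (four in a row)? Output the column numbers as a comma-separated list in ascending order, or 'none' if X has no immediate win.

col 0: drop X → no win
col 1: drop X → no win
col 2: drop X → no win
col 3: drop X → no win
col 4: drop X → no win
col 5: drop X → no win
col 6: drop X → no win

Answer: none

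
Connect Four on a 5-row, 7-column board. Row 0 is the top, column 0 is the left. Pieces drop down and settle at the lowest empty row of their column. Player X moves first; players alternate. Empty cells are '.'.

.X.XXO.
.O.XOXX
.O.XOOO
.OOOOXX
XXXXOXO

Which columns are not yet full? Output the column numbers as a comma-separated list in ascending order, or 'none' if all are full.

col 0: top cell = '.' → open
col 1: top cell = 'X' → FULL
col 2: top cell = '.' → open
col 3: top cell = 'X' → FULL
col 4: top cell = 'X' → FULL
col 5: top cell = 'O' → FULL
col 6: top cell = '.' → open

Answer: 0,2,6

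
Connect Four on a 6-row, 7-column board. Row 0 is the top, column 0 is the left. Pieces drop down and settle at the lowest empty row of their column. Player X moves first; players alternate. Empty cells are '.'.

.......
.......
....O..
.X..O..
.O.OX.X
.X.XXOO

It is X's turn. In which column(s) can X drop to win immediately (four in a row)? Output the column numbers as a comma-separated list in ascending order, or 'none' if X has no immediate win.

Answer: 2

Derivation:
col 0: drop X → no win
col 1: drop X → no win
col 2: drop X → WIN!
col 3: drop X → no win
col 4: drop X → no win
col 5: drop X → no win
col 6: drop X → no win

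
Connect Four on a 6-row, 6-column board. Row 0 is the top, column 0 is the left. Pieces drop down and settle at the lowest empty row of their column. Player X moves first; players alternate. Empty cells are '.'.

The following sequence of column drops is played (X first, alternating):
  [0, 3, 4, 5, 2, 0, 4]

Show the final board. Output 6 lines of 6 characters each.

Answer: ......
......
......
......
O...X.
X.XOXO

Derivation:
Move 1: X drops in col 0, lands at row 5
Move 2: O drops in col 3, lands at row 5
Move 3: X drops in col 4, lands at row 5
Move 4: O drops in col 5, lands at row 5
Move 5: X drops in col 2, lands at row 5
Move 6: O drops in col 0, lands at row 4
Move 7: X drops in col 4, lands at row 4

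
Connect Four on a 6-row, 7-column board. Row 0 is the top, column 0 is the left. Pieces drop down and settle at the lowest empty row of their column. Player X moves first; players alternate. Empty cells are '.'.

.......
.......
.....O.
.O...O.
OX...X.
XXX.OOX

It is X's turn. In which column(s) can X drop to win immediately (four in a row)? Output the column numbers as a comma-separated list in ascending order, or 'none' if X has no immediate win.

Answer: 3

Derivation:
col 0: drop X → no win
col 1: drop X → no win
col 2: drop X → no win
col 3: drop X → WIN!
col 4: drop X → no win
col 5: drop X → no win
col 6: drop X → no win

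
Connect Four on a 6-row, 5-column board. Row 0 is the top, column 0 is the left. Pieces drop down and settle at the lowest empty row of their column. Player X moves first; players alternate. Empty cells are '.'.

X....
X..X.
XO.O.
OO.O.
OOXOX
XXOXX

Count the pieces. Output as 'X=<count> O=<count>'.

X=10 O=9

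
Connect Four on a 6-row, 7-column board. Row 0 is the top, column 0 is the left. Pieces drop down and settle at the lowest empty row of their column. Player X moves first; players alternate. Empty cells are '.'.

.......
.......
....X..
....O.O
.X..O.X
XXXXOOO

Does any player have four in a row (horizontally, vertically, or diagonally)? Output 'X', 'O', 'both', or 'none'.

X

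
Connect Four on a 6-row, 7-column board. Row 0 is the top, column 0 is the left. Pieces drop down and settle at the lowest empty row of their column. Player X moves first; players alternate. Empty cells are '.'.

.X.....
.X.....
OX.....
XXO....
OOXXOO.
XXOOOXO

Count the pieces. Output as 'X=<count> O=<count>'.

X=10 O=10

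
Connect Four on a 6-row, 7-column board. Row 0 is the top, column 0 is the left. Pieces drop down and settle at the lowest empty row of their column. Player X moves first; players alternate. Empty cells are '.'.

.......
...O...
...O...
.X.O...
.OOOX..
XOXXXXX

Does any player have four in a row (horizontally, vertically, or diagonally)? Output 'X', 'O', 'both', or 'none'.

both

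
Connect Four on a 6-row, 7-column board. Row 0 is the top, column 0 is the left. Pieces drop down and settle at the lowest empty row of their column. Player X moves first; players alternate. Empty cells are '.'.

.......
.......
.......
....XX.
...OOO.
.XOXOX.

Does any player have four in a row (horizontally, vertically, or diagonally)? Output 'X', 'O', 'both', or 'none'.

none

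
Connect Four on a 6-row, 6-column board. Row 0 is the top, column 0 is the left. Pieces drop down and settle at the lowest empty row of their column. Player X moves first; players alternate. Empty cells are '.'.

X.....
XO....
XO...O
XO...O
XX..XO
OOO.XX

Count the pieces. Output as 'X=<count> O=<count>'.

X=9 O=9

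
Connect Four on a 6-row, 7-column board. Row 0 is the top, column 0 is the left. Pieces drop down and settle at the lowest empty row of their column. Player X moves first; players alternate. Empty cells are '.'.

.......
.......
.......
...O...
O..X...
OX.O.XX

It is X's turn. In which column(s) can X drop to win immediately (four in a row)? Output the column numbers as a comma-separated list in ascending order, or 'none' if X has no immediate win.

col 0: drop X → no win
col 1: drop X → no win
col 2: drop X → no win
col 3: drop X → no win
col 4: drop X → no win
col 5: drop X → no win
col 6: drop X → no win

Answer: none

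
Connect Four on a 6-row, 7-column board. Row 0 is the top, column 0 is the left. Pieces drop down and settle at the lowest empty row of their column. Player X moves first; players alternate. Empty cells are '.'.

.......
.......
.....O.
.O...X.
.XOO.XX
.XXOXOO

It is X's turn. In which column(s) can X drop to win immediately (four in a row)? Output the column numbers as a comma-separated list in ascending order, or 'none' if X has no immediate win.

Answer: none

Derivation:
col 0: drop X → no win
col 1: drop X → no win
col 2: drop X → no win
col 3: drop X → no win
col 4: drop X → no win
col 5: drop X → no win
col 6: drop X → no win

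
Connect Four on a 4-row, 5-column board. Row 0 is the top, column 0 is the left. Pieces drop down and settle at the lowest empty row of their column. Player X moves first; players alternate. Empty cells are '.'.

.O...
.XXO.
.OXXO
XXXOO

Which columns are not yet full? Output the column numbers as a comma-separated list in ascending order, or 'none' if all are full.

Answer: 0,2,3,4

Derivation:
col 0: top cell = '.' → open
col 1: top cell = 'O' → FULL
col 2: top cell = '.' → open
col 3: top cell = '.' → open
col 4: top cell = '.' → open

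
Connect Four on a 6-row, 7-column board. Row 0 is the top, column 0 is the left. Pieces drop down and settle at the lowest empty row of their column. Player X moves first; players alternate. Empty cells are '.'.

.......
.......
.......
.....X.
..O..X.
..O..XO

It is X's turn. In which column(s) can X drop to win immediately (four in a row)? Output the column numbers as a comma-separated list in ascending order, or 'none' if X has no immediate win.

Answer: 5

Derivation:
col 0: drop X → no win
col 1: drop X → no win
col 2: drop X → no win
col 3: drop X → no win
col 4: drop X → no win
col 5: drop X → WIN!
col 6: drop X → no win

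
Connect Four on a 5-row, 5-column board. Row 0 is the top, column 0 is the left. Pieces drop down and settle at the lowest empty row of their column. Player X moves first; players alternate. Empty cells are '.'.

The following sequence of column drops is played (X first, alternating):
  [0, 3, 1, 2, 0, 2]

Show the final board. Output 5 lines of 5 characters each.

Answer: .....
.....
.....
X.O..
XXOO.

Derivation:
Move 1: X drops in col 0, lands at row 4
Move 2: O drops in col 3, lands at row 4
Move 3: X drops in col 1, lands at row 4
Move 4: O drops in col 2, lands at row 4
Move 5: X drops in col 0, lands at row 3
Move 6: O drops in col 2, lands at row 3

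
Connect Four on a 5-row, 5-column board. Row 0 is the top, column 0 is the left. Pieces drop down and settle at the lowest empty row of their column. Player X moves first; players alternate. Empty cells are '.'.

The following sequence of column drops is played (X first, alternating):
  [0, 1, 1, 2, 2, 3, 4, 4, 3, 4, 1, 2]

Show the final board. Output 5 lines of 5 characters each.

Move 1: X drops in col 0, lands at row 4
Move 2: O drops in col 1, lands at row 4
Move 3: X drops in col 1, lands at row 3
Move 4: O drops in col 2, lands at row 4
Move 5: X drops in col 2, lands at row 3
Move 6: O drops in col 3, lands at row 4
Move 7: X drops in col 4, lands at row 4
Move 8: O drops in col 4, lands at row 3
Move 9: X drops in col 3, lands at row 3
Move 10: O drops in col 4, lands at row 2
Move 11: X drops in col 1, lands at row 2
Move 12: O drops in col 2, lands at row 2

Answer: .....
.....
.XO.O
.XXXO
XOOOX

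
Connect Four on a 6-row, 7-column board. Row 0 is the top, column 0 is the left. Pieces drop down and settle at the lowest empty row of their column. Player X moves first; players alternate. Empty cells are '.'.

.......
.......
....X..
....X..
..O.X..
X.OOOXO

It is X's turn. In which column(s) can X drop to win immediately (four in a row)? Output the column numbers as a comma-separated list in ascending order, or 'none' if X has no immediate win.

col 0: drop X → no win
col 1: drop X → no win
col 2: drop X → no win
col 3: drop X → no win
col 4: drop X → WIN!
col 5: drop X → no win
col 6: drop X → no win

Answer: 4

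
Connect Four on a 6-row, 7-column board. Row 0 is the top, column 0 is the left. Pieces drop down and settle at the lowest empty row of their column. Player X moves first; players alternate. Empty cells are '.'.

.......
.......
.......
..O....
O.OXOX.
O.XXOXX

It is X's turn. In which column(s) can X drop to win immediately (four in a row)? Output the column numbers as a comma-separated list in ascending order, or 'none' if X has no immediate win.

Answer: none

Derivation:
col 0: drop X → no win
col 1: drop X → no win
col 2: drop X → no win
col 3: drop X → no win
col 4: drop X → no win
col 5: drop X → no win
col 6: drop X → no win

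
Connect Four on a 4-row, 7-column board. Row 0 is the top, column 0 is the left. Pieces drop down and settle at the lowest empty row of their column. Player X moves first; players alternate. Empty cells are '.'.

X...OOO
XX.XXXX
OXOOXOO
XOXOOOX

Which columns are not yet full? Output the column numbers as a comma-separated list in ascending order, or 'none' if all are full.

col 0: top cell = 'X' → FULL
col 1: top cell = '.' → open
col 2: top cell = '.' → open
col 3: top cell = '.' → open
col 4: top cell = 'O' → FULL
col 5: top cell = 'O' → FULL
col 6: top cell = 'O' → FULL

Answer: 1,2,3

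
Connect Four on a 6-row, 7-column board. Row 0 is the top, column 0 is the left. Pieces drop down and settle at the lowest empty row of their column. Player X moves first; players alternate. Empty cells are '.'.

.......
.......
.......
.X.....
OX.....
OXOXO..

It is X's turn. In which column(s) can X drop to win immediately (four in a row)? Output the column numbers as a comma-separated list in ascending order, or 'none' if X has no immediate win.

col 0: drop X → no win
col 1: drop X → WIN!
col 2: drop X → no win
col 3: drop X → no win
col 4: drop X → no win
col 5: drop X → no win
col 6: drop X → no win

Answer: 1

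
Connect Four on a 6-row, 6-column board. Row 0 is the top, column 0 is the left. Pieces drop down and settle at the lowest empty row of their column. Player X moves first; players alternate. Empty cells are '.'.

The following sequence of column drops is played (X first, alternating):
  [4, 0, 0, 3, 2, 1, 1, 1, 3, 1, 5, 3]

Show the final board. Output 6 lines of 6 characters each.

Answer: ......
......
.O....
.O.O..
XX.X..
OOXOXX

Derivation:
Move 1: X drops in col 4, lands at row 5
Move 2: O drops in col 0, lands at row 5
Move 3: X drops in col 0, lands at row 4
Move 4: O drops in col 3, lands at row 5
Move 5: X drops in col 2, lands at row 5
Move 6: O drops in col 1, lands at row 5
Move 7: X drops in col 1, lands at row 4
Move 8: O drops in col 1, lands at row 3
Move 9: X drops in col 3, lands at row 4
Move 10: O drops in col 1, lands at row 2
Move 11: X drops in col 5, lands at row 5
Move 12: O drops in col 3, lands at row 3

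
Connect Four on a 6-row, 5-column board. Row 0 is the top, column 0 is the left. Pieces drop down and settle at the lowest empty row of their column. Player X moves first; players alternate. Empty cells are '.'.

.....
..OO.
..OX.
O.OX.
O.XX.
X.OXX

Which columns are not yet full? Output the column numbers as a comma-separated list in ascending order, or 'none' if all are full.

Answer: 0,1,2,3,4

Derivation:
col 0: top cell = '.' → open
col 1: top cell = '.' → open
col 2: top cell = '.' → open
col 3: top cell = '.' → open
col 4: top cell = '.' → open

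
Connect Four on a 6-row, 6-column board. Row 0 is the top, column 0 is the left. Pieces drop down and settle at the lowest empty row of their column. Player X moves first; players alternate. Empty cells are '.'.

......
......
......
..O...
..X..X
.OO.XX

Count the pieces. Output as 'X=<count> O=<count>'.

X=4 O=3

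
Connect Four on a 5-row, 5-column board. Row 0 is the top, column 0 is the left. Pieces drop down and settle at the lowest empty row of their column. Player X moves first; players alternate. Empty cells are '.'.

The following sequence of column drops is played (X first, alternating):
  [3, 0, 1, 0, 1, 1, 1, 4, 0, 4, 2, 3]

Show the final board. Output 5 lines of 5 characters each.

Answer: .....
.X...
XO...
OX.OO
OXXXO

Derivation:
Move 1: X drops in col 3, lands at row 4
Move 2: O drops in col 0, lands at row 4
Move 3: X drops in col 1, lands at row 4
Move 4: O drops in col 0, lands at row 3
Move 5: X drops in col 1, lands at row 3
Move 6: O drops in col 1, lands at row 2
Move 7: X drops in col 1, lands at row 1
Move 8: O drops in col 4, lands at row 4
Move 9: X drops in col 0, lands at row 2
Move 10: O drops in col 4, lands at row 3
Move 11: X drops in col 2, lands at row 4
Move 12: O drops in col 3, lands at row 3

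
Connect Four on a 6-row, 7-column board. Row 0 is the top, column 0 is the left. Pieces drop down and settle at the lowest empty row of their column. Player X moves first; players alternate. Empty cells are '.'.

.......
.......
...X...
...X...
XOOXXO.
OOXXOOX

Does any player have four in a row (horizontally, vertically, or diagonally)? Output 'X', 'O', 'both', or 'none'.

X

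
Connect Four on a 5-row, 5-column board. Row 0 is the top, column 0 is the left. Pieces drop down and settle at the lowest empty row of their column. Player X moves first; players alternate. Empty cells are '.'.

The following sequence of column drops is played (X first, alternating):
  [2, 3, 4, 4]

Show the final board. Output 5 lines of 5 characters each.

Move 1: X drops in col 2, lands at row 4
Move 2: O drops in col 3, lands at row 4
Move 3: X drops in col 4, lands at row 4
Move 4: O drops in col 4, lands at row 3

Answer: .....
.....
.....
....O
..XOX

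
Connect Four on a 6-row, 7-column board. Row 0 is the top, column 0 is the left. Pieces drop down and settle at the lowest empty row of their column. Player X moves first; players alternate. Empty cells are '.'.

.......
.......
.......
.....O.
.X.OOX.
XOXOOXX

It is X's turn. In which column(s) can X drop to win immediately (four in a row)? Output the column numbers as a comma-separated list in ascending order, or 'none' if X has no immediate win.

col 0: drop X → no win
col 1: drop X → no win
col 2: drop X → no win
col 3: drop X → no win
col 4: drop X → no win
col 5: drop X → no win
col 6: drop X → no win

Answer: none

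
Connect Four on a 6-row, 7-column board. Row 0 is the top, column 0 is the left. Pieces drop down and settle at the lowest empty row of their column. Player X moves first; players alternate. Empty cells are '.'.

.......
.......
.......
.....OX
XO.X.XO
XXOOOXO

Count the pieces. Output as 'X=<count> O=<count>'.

X=7 O=7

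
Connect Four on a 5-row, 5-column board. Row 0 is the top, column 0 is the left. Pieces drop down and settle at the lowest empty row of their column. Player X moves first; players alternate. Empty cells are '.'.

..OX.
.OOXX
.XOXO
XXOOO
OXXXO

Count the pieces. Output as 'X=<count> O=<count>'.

X=10 O=10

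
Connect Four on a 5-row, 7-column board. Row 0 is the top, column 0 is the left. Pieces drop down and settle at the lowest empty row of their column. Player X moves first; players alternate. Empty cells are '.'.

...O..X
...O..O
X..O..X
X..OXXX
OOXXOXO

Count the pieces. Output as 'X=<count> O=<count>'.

X=10 O=9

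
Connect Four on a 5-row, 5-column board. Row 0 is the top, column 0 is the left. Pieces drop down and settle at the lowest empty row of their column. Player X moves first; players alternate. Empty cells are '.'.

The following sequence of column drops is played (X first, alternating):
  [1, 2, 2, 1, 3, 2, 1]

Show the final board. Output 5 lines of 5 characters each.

Answer: .....
.....
.XO..
.OX..
.XOX.

Derivation:
Move 1: X drops in col 1, lands at row 4
Move 2: O drops in col 2, lands at row 4
Move 3: X drops in col 2, lands at row 3
Move 4: O drops in col 1, lands at row 3
Move 5: X drops in col 3, lands at row 4
Move 6: O drops in col 2, lands at row 2
Move 7: X drops in col 1, lands at row 2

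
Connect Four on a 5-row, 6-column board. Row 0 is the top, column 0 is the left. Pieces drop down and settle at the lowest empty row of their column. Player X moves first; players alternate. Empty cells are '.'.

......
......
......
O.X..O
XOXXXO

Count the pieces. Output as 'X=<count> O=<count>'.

X=5 O=4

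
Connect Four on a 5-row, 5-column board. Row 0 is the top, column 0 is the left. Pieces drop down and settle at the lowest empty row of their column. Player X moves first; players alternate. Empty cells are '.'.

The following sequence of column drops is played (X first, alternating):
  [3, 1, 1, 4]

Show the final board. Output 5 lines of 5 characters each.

Answer: .....
.....
.....
.X...
.O.XO

Derivation:
Move 1: X drops in col 3, lands at row 4
Move 2: O drops in col 1, lands at row 4
Move 3: X drops in col 1, lands at row 3
Move 4: O drops in col 4, lands at row 4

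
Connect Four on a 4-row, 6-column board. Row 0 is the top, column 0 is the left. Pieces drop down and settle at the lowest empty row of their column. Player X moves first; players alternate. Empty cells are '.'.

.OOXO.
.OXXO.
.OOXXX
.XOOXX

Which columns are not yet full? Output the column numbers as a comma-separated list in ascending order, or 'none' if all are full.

col 0: top cell = '.' → open
col 1: top cell = 'O' → FULL
col 2: top cell = 'O' → FULL
col 3: top cell = 'X' → FULL
col 4: top cell = 'O' → FULL
col 5: top cell = '.' → open

Answer: 0,5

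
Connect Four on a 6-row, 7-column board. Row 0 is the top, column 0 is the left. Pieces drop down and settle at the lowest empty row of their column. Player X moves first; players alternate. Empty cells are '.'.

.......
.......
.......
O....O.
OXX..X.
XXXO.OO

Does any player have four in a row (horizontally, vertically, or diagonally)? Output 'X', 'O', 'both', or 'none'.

none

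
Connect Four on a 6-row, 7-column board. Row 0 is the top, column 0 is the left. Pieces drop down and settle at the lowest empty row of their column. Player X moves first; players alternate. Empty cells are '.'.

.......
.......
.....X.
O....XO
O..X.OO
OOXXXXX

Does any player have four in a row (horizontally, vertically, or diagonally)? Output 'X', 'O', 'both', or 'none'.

X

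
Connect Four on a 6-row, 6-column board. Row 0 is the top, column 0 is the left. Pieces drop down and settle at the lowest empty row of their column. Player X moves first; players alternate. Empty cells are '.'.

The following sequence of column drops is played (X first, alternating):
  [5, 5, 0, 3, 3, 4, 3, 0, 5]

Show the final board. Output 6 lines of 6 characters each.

Answer: ......
......
......
...X.X
O..X.O
X..OOX

Derivation:
Move 1: X drops in col 5, lands at row 5
Move 2: O drops in col 5, lands at row 4
Move 3: X drops in col 0, lands at row 5
Move 4: O drops in col 3, lands at row 5
Move 5: X drops in col 3, lands at row 4
Move 6: O drops in col 4, lands at row 5
Move 7: X drops in col 3, lands at row 3
Move 8: O drops in col 0, lands at row 4
Move 9: X drops in col 5, lands at row 3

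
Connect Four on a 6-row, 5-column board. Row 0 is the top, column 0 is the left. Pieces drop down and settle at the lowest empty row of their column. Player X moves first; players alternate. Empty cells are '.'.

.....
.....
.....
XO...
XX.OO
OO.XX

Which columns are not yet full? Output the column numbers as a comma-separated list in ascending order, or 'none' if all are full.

Answer: 0,1,2,3,4

Derivation:
col 0: top cell = '.' → open
col 1: top cell = '.' → open
col 2: top cell = '.' → open
col 3: top cell = '.' → open
col 4: top cell = '.' → open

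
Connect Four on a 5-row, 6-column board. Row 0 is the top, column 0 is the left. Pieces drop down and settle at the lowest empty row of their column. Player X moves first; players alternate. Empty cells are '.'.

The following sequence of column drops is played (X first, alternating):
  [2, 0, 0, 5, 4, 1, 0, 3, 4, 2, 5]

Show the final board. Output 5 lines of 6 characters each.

Move 1: X drops in col 2, lands at row 4
Move 2: O drops in col 0, lands at row 4
Move 3: X drops in col 0, lands at row 3
Move 4: O drops in col 5, lands at row 4
Move 5: X drops in col 4, lands at row 4
Move 6: O drops in col 1, lands at row 4
Move 7: X drops in col 0, lands at row 2
Move 8: O drops in col 3, lands at row 4
Move 9: X drops in col 4, lands at row 3
Move 10: O drops in col 2, lands at row 3
Move 11: X drops in col 5, lands at row 3

Answer: ......
......
X.....
X.O.XX
OOXOXO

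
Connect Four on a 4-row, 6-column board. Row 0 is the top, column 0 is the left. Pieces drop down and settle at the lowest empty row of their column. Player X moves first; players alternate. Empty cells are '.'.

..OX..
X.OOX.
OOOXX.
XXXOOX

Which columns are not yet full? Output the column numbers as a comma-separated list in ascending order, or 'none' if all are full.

col 0: top cell = '.' → open
col 1: top cell = '.' → open
col 2: top cell = 'O' → FULL
col 3: top cell = 'X' → FULL
col 4: top cell = '.' → open
col 5: top cell = '.' → open

Answer: 0,1,4,5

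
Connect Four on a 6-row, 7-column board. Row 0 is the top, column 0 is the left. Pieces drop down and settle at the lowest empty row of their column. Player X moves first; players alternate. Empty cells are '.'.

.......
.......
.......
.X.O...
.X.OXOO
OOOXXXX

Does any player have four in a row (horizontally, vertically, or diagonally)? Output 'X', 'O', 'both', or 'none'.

X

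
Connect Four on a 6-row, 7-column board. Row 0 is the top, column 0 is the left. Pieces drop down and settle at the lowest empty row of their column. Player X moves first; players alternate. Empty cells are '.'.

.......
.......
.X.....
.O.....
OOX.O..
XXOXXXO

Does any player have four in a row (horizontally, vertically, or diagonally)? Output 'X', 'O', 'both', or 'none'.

none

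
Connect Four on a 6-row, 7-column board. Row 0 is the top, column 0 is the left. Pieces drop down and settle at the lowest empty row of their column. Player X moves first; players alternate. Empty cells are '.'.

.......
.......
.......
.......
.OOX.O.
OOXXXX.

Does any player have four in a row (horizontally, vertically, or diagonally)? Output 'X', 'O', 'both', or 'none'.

X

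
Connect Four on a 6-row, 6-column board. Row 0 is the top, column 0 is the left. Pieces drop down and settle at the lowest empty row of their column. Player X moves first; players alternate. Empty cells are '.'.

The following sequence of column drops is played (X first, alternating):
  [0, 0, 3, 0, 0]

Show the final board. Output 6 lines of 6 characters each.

Move 1: X drops in col 0, lands at row 5
Move 2: O drops in col 0, lands at row 4
Move 3: X drops in col 3, lands at row 5
Move 4: O drops in col 0, lands at row 3
Move 5: X drops in col 0, lands at row 2

Answer: ......
......
X.....
O.....
O.....
X..X..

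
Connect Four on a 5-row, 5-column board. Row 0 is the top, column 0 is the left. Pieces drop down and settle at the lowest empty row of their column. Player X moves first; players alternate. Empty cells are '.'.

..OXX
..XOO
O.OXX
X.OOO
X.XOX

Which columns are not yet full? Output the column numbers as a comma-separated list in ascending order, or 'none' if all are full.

Answer: 0,1

Derivation:
col 0: top cell = '.' → open
col 1: top cell = '.' → open
col 2: top cell = 'O' → FULL
col 3: top cell = 'X' → FULL
col 4: top cell = 'X' → FULL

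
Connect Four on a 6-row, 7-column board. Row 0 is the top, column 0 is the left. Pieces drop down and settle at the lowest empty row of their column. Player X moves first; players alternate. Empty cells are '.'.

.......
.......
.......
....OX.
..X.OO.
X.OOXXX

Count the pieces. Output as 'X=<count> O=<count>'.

X=6 O=5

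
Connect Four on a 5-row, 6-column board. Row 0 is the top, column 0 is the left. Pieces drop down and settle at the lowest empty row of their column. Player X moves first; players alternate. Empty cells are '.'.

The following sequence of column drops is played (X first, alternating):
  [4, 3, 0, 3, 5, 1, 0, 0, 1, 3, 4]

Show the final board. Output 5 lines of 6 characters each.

Move 1: X drops in col 4, lands at row 4
Move 2: O drops in col 3, lands at row 4
Move 3: X drops in col 0, lands at row 4
Move 4: O drops in col 3, lands at row 3
Move 5: X drops in col 5, lands at row 4
Move 6: O drops in col 1, lands at row 4
Move 7: X drops in col 0, lands at row 3
Move 8: O drops in col 0, lands at row 2
Move 9: X drops in col 1, lands at row 3
Move 10: O drops in col 3, lands at row 2
Move 11: X drops in col 4, lands at row 3

Answer: ......
......
O..O..
XX.OX.
XO.OXX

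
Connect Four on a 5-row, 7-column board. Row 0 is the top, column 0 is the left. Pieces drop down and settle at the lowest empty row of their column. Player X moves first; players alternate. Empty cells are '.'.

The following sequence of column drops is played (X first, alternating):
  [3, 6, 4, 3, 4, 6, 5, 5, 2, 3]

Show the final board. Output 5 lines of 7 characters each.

Answer: .......
.......
...O...
...OXOO
..XXXXO

Derivation:
Move 1: X drops in col 3, lands at row 4
Move 2: O drops in col 6, lands at row 4
Move 3: X drops in col 4, lands at row 4
Move 4: O drops in col 3, lands at row 3
Move 5: X drops in col 4, lands at row 3
Move 6: O drops in col 6, lands at row 3
Move 7: X drops in col 5, lands at row 4
Move 8: O drops in col 5, lands at row 3
Move 9: X drops in col 2, lands at row 4
Move 10: O drops in col 3, lands at row 2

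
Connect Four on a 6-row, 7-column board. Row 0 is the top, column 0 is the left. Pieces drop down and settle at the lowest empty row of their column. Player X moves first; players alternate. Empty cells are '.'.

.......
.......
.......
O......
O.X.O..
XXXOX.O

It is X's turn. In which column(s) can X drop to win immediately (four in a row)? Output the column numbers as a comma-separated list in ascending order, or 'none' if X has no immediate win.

col 0: drop X → no win
col 1: drop X → no win
col 2: drop X → no win
col 3: drop X → no win
col 4: drop X → no win
col 5: drop X → no win
col 6: drop X → no win

Answer: none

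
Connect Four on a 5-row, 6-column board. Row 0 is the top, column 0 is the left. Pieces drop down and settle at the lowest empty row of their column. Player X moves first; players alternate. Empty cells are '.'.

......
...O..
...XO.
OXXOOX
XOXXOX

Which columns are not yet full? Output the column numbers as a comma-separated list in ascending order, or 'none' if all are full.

col 0: top cell = '.' → open
col 1: top cell = '.' → open
col 2: top cell = '.' → open
col 3: top cell = '.' → open
col 4: top cell = '.' → open
col 5: top cell = '.' → open

Answer: 0,1,2,3,4,5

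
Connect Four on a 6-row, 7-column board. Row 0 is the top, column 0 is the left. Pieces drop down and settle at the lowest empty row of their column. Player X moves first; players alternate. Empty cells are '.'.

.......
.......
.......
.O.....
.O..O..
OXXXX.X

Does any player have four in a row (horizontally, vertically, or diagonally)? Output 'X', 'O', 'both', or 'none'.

X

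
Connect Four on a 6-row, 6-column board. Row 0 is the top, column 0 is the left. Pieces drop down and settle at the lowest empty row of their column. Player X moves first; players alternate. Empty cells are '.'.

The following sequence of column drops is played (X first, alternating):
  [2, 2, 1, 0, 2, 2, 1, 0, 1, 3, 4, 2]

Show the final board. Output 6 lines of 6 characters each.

Move 1: X drops in col 2, lands at row 5
Move 2: O drops in col 2, lands at row 4
Move 3: X drops in col 1, lands at row 5
Move 4: O drops in col 0, lands at row 5
Move 5: X drops in col 2, lands at row 3
Move 6: O drops in col 2, lands at row 2
Move 7: X drops in col 1, lands at row 4
Move 8: O drops in col 0, lands at row 4
Move 9: X drops in col 1, lands at row 3
Move 10: O drops in col 3, lands at row 5
Move 11: X drops in col 4, lands at row 5
Move 12: O drops in col 2, lands at row 1

Answer: ......
..O...
..O...
.XX...
OXO...
OXXOX.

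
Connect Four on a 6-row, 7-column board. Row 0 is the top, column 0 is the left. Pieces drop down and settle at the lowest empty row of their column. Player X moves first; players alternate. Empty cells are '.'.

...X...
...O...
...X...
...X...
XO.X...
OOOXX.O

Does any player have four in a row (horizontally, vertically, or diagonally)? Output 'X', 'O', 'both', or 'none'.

X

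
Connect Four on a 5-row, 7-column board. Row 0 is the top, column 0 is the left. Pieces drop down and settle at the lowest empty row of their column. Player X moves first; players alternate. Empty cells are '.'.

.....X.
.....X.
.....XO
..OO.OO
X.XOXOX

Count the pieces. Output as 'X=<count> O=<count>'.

X=7 O=7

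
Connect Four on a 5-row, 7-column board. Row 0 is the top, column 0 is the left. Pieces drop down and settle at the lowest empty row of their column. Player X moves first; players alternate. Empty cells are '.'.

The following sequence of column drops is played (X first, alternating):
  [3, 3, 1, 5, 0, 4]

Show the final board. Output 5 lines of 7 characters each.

Move 1: X drops in col 3, lands at row 4
Move 2: O drops in col 3, lands at row 3
Move 3: X drops in col 1, lands at row 4
Move 4: O drops in col 5, lands at row 4
Move 5: X drops in col 0, lands at row 4
Move 6: O drops in col 4, lands at row 4

Answer: .......
.......
.......
...O...
XX.XOO.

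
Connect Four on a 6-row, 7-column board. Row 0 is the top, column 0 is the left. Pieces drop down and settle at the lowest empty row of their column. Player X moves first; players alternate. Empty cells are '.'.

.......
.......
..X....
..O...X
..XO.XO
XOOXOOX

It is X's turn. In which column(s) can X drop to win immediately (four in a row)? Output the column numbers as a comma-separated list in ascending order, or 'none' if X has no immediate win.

col 0: drop X → no win
col 1: drop X → no win
col 2: drop X → no win
col 3: drop X → no win
col 4: drop X → no win
col 5: drop X → no win
col 6: drop X → no win

Answer: none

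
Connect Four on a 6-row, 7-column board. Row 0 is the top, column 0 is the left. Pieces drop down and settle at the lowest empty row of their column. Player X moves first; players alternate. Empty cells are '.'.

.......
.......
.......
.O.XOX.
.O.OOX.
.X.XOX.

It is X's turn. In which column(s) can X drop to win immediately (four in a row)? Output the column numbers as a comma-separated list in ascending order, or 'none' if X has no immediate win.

Answer: 5

Derivation:
col 0: drop X → no win
col 1: drop X → no win
col 2: drop X → no win
col 3: drop X → no win
col 4: drop X → no win
col 5: drop X → WIN!
col 6: drop X → no win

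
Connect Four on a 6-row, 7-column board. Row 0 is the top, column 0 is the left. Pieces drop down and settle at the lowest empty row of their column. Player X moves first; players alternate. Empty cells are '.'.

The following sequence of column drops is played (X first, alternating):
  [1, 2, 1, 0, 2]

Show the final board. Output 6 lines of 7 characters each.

Answer: .......
.......
.......
.......
.XX....
OXO....

Derivation:
Move 1: X drops in col 1, lands at row 5
Move 2: O drops in col 2, lands at row 5
Move 3: X drops in col 1, lands at row 4
Move 4: O drops in col 0, lands at row 5
Move 5: X drops in col 2, lands at row 4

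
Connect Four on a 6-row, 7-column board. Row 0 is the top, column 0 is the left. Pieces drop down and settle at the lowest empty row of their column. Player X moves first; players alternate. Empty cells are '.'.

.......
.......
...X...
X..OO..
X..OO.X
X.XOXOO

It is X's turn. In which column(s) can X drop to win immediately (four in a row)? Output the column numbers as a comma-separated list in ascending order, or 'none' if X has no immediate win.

col 0: drop X → WIN!
col 1: drop X → no win
col 2: drop X → no win
col 3: drop X → no win
col 4: drop X → no win
col 5: drop X → no win
col 6: drop X → no win

Answer: 0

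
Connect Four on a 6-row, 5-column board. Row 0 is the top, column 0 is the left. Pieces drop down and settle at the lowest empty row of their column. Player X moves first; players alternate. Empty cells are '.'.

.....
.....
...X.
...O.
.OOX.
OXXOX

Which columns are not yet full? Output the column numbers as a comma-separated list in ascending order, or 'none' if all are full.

col 0: top cell = '.' → open
col 1: top cell = '.' → open
col 2: top cell = '.' → open
col 3: top cell = '.' → open
col 4: top cell = '.' → open

Answer: 0,1,2,3,4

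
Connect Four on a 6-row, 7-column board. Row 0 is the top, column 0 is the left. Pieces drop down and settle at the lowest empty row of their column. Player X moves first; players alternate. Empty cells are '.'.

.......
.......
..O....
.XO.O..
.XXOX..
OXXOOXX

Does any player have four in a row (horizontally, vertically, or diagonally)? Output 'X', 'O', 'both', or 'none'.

none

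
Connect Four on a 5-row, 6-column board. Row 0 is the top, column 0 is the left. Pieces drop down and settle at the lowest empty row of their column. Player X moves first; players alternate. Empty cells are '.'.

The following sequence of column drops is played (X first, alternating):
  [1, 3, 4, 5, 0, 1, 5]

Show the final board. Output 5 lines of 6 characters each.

Move 1: X drops in col 1, lands at row 4
Move 2: O drops in col 3, lands at row 4
Move 3: X drops in col 4, lands at row 4
Move 4: O drops in col 5, lands at row 4
Move 5: X drops in col 0, lands at row 4
Move 6: O drops in col 1, lands at row 3
Move 7: X drops in col 5, lands at row 3

Answer: ......
......
......
.O...X
XX.OXO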